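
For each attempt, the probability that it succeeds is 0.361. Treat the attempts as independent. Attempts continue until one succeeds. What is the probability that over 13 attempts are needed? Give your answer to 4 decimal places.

Y = number of attempts to the first success; geometric, p = 0.361.
P(Y > 13) = P(first 13 all fail) = (1−p)^13 = 0.002961

0.0030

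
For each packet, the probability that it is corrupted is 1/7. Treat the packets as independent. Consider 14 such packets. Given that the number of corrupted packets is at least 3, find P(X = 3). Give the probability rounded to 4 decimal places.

X ~ Binomial(14, 0.142857). Want P(X=3 | X≥3) = P(X=3) / P(X≥3).
P(X=3) = C(14,3)·0.142857^3·0.857143^11 = 0.194712
P(X≥3) = 1 − 0.115543 − 0.269601 − 0.292068 = 0.322788
Ratio = 0.194712 / 0.322788 = 0.603220

0.6032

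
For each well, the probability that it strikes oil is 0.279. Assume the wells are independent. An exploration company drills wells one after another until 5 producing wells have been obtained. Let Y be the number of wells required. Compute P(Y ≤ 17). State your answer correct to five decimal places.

Finishing within 17 wells ⇔ at least 5 successes in the first 17. With X ~ Binomial(17, 0.279), P(Y ≤ 17) = 1 − P(X ≤ 4).
  k=0: C(17,0)·0.279^0·0.721^17 = 0.0038450
  k=1: C(17,1)·0.279^1·0.721^16 = 0.0252940
  k=2: C(17,2)·0.279^2·0.721^15 = 0.0783026
  k=3: C(17,3)·0.279^3·0.721^14 = 0.1515009
  k=4: C(17,4)·0.279^4·0.721^13 = 0.2051881
1 − 0.4641307 = 0.5358693

0.53587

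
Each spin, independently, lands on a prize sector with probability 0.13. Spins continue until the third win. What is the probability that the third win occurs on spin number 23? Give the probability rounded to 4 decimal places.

Y = trial on which the third success occurs; negative binomial, r=3, p=0.13.
P(Y=23) = C(22,2) · p^3 · (1−p)^20
= 231 · 0.002197 · 0.061714 = 0.031320

0.0313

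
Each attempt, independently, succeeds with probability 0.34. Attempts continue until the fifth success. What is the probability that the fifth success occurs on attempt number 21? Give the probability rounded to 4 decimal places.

Y = trial on which the fifth success occurs; negative binomial, r=5, p=0.34.
P(Y=21) = C(20,4) · p^5 · (1−p)^16
= 4845 · 0.0045435 · 0.0012963 = 0.028536

0.0285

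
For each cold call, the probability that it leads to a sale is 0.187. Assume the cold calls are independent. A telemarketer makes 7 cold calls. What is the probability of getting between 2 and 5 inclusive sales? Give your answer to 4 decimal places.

0.3870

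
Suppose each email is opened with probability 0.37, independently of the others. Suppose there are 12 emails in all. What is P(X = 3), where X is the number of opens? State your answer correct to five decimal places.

0.17422

X ~ Binomial(n=12, p=0.37).
P(X=3) = C(12,3) · p^3 · (1−p)^9
= 220 · 0.050653 · 0.015634 = 0.1742179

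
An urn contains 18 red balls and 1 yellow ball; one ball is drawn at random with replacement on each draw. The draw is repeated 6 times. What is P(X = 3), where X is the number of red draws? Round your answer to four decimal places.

X ~ Binomial(n=6, p=0.947368).
P(X=3) = C(6,3) · p^3 · (1−p)^3
= 20 · 0.85027 · 0.00014579 = 0.002479

0.0025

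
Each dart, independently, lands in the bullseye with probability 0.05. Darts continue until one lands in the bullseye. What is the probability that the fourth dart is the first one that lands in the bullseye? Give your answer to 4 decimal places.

Geometric (trials to first success), p = 0.05.
P(Y = 4) = (1−p)^3 · p = 0.85737 · 0.05 = 0.042869

0.0429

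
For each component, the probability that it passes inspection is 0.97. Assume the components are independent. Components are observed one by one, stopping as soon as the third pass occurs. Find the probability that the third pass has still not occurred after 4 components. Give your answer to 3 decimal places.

0.005

Needing more than 4 components ⇔ fewer than 3 successes in the first 4. With X ~ Binomial(4, 0.97), P(Y > 4) = P(X ≤ 2).
  k=0: C(4,0)·0.97^0·0.03^4 = 0.00000
  k=1: C(4,1)·0.97^1·0.03^3 = 0.00010
  k=2: C(4,2)·0.97^2·0.03^2 = 0.00508
P(X ≤ 2) = 0.00519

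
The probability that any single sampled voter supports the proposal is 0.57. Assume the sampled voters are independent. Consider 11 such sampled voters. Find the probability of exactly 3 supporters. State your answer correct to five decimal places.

0.03572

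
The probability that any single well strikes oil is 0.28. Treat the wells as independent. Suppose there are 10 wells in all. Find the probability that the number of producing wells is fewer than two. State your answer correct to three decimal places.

X ~ Binomial(10, 0.28); P(X ≤ 1) = Σ C(10,k) p^k (1−p)^(10−k) over k:
  k=0: C(10,0)·0.28^0·0.72^10 = 0.03744
  k=1: C(10,1)·0.28^1·0.72^9 = 0.14560
Total = 0.18304

0.183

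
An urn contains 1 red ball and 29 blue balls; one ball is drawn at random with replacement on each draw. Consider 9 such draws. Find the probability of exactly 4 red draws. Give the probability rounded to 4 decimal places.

X ~ Binomial(n=9, p=0.033333).
P(X=4) = C(9,4) · p^4 · (1−p)^5
= 126 · 1.2346e-06 · 0.84408 = 0.000131

0.0001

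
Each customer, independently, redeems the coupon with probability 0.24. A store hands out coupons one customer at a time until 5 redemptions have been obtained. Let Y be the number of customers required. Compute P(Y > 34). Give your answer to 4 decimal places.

Needing more than 34 customers ⇔ fewer than 5 successes in the first 34. With X ~ Binomial(34, 0.24), P(Y > 34) = P(X ≤ 4).
  k=0: C(34,0)·0.24^0·0.76^34 = 0.000089
  k=1: C(34,1)·0.24^1·0.76^33 = 0.000952
  k=2: C(34,2)·0.24^2·0.76^32 = 0.004959
  k=3: C(34,3)·0.24^3·0.76^31 = 0.016705
  k=4: C(34,4)·0.24^4·0.76^30 = 0.040883
P(X ≤ 4) = 0.063588

0.0636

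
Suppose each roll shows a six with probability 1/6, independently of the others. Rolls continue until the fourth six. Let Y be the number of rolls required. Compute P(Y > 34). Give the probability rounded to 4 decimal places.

Needing more than 34 rolls ⇔ fewer than 4 successes in the first 34. With X ~ Binomial(34, 0.166667), P(Y > 34) = P(X ≤ 3).
  k=0: C(34,0)·0.166667^0·0.833333^34 = 0.002032
  k=1: C(34,1)·0.166667^1·0.833333^33 = 0.013815
  k=2: C(34,2)·0.166667^2·0.833333^32 = 0.045589
  k=3: C(34,3)·0.166667^3·0.833333^31 = 0.097257
P(X ≤ 3) = 0.158692

0.1587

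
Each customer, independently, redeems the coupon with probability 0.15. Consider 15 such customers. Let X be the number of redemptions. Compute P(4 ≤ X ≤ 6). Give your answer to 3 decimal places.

0.174

X ~ Binomial(15, 0.15); P(4 ≤ X ≤ 6) = Σ C(15,k) p^k (1−p)^(15−k) over k:
  k=4: C(15,4)·0.15^4·0.85^11 = 0.11564
  k=5: C(15,5)·0.15^5·0.85^10 = 0.04490
  k=6: C(15,6)·0.15^6·0.85^9 = 0.01320
Total = 0.17374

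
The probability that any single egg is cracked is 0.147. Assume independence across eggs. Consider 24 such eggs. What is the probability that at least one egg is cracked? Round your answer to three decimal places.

0.978

P(at least one) = 1 − P(none) = 1 − (1 − 0.147)^24
= 1 − 0.02202 = 0.97798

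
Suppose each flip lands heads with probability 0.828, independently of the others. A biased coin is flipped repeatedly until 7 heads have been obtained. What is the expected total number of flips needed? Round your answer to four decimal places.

8.4541

Y = total flips until the seventh success; negative binomial with r=7, p=0.828.
E[Y] = r / p = 7 / 0.828 = 8.454106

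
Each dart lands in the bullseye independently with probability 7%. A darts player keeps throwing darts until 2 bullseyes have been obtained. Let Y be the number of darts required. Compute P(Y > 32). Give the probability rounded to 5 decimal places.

0.33422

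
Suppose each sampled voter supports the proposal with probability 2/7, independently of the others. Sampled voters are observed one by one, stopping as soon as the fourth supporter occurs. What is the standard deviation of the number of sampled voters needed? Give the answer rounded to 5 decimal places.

5.91608

Y = total sampled voters until the fourth success; negative binomial with r=4, p=0.285714.
SD(Y) = √[r(1−p)/p²] = √(35.0000000) = 5.9160798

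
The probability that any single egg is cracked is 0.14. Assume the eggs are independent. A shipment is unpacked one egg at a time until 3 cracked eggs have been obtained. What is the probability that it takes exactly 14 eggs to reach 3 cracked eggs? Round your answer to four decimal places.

0.0407

Y = trial on which the third success occurs; negative binomial, r=3, p=0.14.
P(Y=14) = C(13,2) · p^3 · (1−p)^11
= 78 · 0.002744 · 0.19032 = 0.040734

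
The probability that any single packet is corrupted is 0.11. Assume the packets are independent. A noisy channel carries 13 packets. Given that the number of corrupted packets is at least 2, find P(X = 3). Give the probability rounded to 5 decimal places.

0.27799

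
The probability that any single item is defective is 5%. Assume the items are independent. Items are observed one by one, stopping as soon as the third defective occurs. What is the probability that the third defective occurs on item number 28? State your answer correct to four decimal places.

Y = trial on which the third success occurs; negative binomial, r=3, p=0.05.
P(Y=28) = C(27,2) · p^3 · (1−p)^25
= 351 · 0.000125 · 0.27739 = 0.012170

0.0122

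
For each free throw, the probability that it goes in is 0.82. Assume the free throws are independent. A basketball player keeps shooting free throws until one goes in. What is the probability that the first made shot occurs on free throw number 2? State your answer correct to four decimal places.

Geometric (trials to first success), p = 0.82.
P(Y = 2) = (1−p)^1 · p = 0.18 · 0.82 = 0.147600

0.1476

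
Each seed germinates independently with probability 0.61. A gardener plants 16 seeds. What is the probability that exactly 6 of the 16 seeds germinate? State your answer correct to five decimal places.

X ~ Binomial(n=16, p=0.61).
P(X=6) = C(16,6) · p^6 · (1−p)^10
= 8008 · 0.05152 · 8.1404e-05 = 0.0335853

0.03359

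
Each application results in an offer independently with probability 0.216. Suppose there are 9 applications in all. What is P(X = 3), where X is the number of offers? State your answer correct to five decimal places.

X ~ Binomial(n=9, p=0.216).
P(X=3) = C(9,3) · p^3 · (1−p)^6
= 84 · 0.010078 · 0.23222 = 0.1965789

0.19658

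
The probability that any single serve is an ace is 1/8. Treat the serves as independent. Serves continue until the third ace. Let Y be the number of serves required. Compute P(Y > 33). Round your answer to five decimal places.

0.20113

Needing more than 33 serves ⇔ fewer than 3 successes in the first 33. With X ~ Binomial(33, 0.125), P(Y > 33) = P(X ≤ 2).
  k=0: C(33,0)·0.125^0·0.875^33 = 0.0121974
  k=1: C(33,1)·0.125^1·0.875^32 = 0.0575018
  k=2: C(33,2)·0.125^2·0.875^31 = 0.1314327
P(X ≤ 2) = 0.2011319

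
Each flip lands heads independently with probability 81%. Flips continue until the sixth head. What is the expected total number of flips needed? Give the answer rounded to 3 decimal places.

7.407

Y = total flips until the sixth success; negative binomial with r=6, p=0.81.
E[Y] = r / p = 6 / 0.81 = 7.40741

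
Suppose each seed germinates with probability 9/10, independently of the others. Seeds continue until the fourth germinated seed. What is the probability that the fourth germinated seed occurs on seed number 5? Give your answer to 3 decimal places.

Y = trial on which the fourth success occurs; negative binomial, r=4, p=0.90.
P(Y=5) = C(4,3) · p^4 · (1−p)^1
= 4 · 0.6561 · 0.1 = 0.26244

0.262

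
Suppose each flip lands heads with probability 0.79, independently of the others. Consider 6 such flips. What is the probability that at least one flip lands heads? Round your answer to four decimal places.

P(at least one) = 1 − P(none) = 1 − (1 − 0.79)^6
= 1 − 0.000086 = 0.999914

0.9999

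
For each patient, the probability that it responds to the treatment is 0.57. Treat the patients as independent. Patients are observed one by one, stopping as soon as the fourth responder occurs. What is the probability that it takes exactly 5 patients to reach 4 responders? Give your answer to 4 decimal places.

Y = trial on which the fourth success occurs; negative binomial, r=4, p=0.57.
P(Y=5) = C(4,3) · p^4 · (1−p)^1
= 4 · 0.10556 · 0.43 = 0.181563

0.1816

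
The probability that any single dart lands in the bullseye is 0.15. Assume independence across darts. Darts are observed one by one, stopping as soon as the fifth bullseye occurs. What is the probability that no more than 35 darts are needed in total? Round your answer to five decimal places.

0.61925

Finishing within 35 darts ⇔ at least 5 successes in the first 35. With X ~ Binomial(35, 0.15), P(Y ≤ 35) = 1 − P(X ≤ 4).
  k=0: C(35,0)·0.15^0·0.85^35 = 0.0033858
  k=1: C(35,1)·0.15^1·0.85^34 = 0.0209123
  k=2: C(35,2)·0.15^2·0.85^33 = 0.0627370
  k=3: C(35,3)·0.15^3·0.85^32 = 0.1217837
  k=4: C(35,4)·0.15^4·0.85^31 = 0.1719299
1 − 0.3807487 = 0.6192513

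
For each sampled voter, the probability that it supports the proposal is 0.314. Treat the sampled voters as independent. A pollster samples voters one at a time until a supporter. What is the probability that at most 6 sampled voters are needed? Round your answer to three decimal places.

Y = number of sampled voters to the first success; geometric, p = 0.314.
P(Y ≤ 6) = 1 − (1−p)^6 = 1 − 0.10422 = 0.89578

0.896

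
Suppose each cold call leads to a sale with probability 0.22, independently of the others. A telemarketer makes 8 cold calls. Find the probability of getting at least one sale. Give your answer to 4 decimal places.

P(at least one) = 1 − P(none) = 1 − (1 − 0.22)^8
= 1 − 0.137011 = 0.862989

0.8630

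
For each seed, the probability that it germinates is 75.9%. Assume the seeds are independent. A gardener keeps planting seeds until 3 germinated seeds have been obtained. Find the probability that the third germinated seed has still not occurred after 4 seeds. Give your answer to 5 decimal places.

0.24663

Needing more than 4 seeds ⇔ fewer than 3 successes in the first 4. With X ~ Binomial(4, 0.759), P(Y > 4) = P(X ≤ 2).
  k=0: C(4,0)·0.759^0·0.241^4 = 0.0033734
  k=1: C(4,1)·0.759^1·0.241^3 = 0.0424965
  k=2: C(4,2)·0.759^2·0.241^2 = 0.2007562
P(X ≤ 2) = 0.2466260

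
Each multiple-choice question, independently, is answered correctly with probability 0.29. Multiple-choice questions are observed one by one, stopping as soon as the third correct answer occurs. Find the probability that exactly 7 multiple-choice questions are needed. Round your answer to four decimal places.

Y = trial on which the third success occurs; negative binomial, r=3, p=0.29.
P(Y=7) = C(6,2) · p^3 · (1−p)^4
= 15 · 0.024389 · 0.25412 = 0.092965

0.0930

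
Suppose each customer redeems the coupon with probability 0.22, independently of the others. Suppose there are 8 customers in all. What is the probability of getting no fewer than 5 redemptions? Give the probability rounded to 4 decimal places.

0.0158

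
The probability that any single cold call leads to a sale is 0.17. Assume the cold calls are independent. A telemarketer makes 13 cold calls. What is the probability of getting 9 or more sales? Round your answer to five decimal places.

0.00004

X ~ Binomial(13, 0.17); P(X ≥ 9) = Σ C(13,k) p^k (1−p)^(13−k) over k:
  k=9: C(13,9)·0.17^9·0.83^4 = 0.0000402
  k=10: C(13,10)·0.17^10·0.83^3 = 0.0000033
  k=11: C(13,11)·0.17^11·0.83^2 = 0.0000002
  k=12: C(13,12)·0.17^12·0.83^1 = 0.0000000
  k=13: C(13,13)·0.17^13·0.83^0 = 0.0000000
Total = 0.0000437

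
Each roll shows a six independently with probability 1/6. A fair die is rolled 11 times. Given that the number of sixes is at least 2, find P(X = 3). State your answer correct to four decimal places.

X ~ Binomial(11, 0.166667). Want P(X=3 | X≥2) = P(X=3) / P(X≥2).
P(X=3) = C(11,3)·0.166667^3·0.833333^8 = 0.177656
P(X≥2) = 1 − 0.134588 − 0.296094 = 0.569318
Ratio = 0.177656 / 0.569318 = 0.312051

0.3121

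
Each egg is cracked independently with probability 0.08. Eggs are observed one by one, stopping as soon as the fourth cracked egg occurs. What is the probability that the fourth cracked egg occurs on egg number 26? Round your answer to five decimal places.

0.01505

Y = trial on which the fourth success occurs; negative binomial, r=4, p=0.08.
P(Y=26) = C(25,3) · p^4 · (1−p)^22
= 2300 · 4.096e-05 · 0.15971 = 0.0150460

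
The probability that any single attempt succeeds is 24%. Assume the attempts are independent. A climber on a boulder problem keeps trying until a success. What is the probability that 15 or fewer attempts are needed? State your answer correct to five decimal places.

0.98370

Y = number of attempts to the first success; geometric, p = 0.24.
P(Y ≤ 15) = 1 − (1−p)^15 = 1 − 0.0163006 = 0.9836994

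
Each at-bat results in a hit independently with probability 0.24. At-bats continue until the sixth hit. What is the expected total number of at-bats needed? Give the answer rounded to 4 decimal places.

25.0000

Y = total at-bats until the sixth success; negative binomial with r=6, p=0.24.
E[Y] = r / p = 6 / 0.24 = 25.000000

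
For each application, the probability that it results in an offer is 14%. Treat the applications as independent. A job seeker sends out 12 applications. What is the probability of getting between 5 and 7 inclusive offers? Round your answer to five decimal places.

X ~ Binomial(12, 0.14); P(5 ≤ X ≤ 7) = Σ C(12,k) p^k (1−p)^(12−k) over k:
  k=5: C(12,5)·0.14^5·0.86^7 = 0.0148202
  k=6: C(12,6)·0.14^6·0.86^6 = 0.0028147
  k=7: C(12,7)·0.14^7·0.86^5 = 0.0003927
Total = 0.0180277

0.01803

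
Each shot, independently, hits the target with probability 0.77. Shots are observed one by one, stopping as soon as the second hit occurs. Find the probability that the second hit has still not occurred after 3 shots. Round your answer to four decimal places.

Needing more than 3 shots ⇔ fewer than 2 successes in the first 3. With X ~ Binomial(3, 0.77), P(Y > 3) = P(X ≤ 1).
  k=0: C(3,0)·0.77^0·0.23^3 = 0.012167
  k=1: C(3,1)·0.77^1·0.23^2 = 0.122199
P(X ≤ 1) = 0.134366

0.1344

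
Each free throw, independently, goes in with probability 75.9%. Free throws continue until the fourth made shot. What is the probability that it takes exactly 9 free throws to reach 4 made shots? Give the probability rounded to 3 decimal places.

Y = trial on which the fourth success occurs; negative binomial, r=4, p=0.759.
P(Y=9) = C(8,3) · p^4 · (1−p)^5
= 56 · 0.33187 · 0.00081299 = 0.01511

0.015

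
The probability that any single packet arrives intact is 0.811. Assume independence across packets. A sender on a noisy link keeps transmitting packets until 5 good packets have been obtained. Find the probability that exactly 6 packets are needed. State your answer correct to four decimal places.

Y = trial on which the fifth success occurs; negative binomial, r=5, p=0.811.
P(Y=6) = C(5,4) · p^5 · (1−p)^1
= 5 · 0.35084 · 0.189 = 0.331540

0.3315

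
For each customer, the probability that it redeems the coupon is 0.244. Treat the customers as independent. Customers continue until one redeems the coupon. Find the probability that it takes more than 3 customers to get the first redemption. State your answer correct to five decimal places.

Y = number of customers to the first success; geometric, p = 0.244.
P(Y > 3) = P(first 3 all fail) = (1−p)^3 = 0.4320812

0.43208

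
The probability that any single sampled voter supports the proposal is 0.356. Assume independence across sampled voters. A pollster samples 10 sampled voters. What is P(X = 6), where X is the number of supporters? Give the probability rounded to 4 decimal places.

X ~ Binomial(n=10, p=0.356).
P(X=6) = C(10,6) · p^6 · (1−p)^4
= 210 · 0.0020356 · 0.17201 = 0.073530

0.0735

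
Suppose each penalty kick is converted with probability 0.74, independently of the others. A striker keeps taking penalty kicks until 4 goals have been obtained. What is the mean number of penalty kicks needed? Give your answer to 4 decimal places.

5.4054

Y = total penalty kicks until the fourth success; negative binomial with r=4, p=0.74.
E[Y] = r / p = 4 / 0.74 = 5.405405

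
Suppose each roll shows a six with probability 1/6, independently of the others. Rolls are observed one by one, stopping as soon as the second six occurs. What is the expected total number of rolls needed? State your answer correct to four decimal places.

12.0000

Y = total rolls until the second success; negative binomial with r=2, p=0.166667.
E[Y] = r / p = 2 / 0.166667 = 12.000000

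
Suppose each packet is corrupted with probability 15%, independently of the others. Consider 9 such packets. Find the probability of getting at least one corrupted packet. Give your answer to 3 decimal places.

0.768

P(at least one) = 1 − P(none) = 1 − (1 − 0.15)^9
= 1 − 0.23162 = 0.76838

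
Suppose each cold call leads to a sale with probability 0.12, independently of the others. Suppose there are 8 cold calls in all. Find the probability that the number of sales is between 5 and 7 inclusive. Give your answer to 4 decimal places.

0.0010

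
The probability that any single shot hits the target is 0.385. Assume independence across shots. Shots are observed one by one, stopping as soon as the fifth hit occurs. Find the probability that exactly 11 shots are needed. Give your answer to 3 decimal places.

Y = trial on which the fifth success occurs; negative binomial, r=5, p=0.385.
P(Y=11) = C(10,4) · p^5 · (1−p)^6
= 210 · 0.0084587 · 0.054107 = 0.09611

0.096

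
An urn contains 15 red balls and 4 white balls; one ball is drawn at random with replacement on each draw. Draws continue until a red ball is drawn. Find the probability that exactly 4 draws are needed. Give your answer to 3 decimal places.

0.007

Geometric (trials to first success), p = 0.789474.
P(Y = 4) = (1−p)^3 · p = 0.0093308 · 0.789474 = 0.00737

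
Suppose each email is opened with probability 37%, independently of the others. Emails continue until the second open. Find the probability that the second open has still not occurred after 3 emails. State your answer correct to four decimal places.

0.6906

Needing more than 3 emails ⇔ fewer than 2 successes in the first 3. With X ~ Binomial(3, 0.37), P(Y > 3) = P(X ≤ 1).
  k=0: C(3,0)·0.37^0·0.63^3 = 0.250047
  k=1: C(3,1)·0.37^1·0.63^2 = 0.440559
P(X ≤ 1) = 0.690606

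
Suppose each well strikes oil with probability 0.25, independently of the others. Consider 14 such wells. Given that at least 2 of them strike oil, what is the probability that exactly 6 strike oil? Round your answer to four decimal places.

X ~ Binomial(14, 0.25). Want P(X=6 | X≥2) = P(X=6) / P(X≥2).
P(X=6) = C(14,6)·0.25^6·0.75^8 = 0.073398
P(X≥2) = 1 − 0.017818 − 0.083150 = 0.899032
Ratio = 0.073398 / 0.899032 = 0.081641

0.0816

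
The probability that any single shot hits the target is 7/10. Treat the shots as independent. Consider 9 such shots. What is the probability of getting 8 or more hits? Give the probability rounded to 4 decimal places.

X ~ Binomial(9, 0.70); P(X ≥ 8) = Σ C(9,k) p^k (1−p)^(9−k) over k:
  k=8: C(9,8)·0.70^8·0.30^1 = 0.155650
  k=9: C(9,9)·0.70^9·0.30^0 = 0.040354
Total = 0.196003

0.1960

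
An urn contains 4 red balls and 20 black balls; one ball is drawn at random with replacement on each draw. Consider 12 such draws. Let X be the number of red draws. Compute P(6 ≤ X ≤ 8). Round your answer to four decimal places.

X ~ Binomial(12, 0.166667); P(6 ≤ X ≤ 8) = Σ C(12,k) p^k (1−p)^(12−k) over k:
  k=6: C(12,6)·0.166667^6·0.833333^6 = 0.006632
  k=7: C(12,7)·0.166667^7·0.833333^5 = 0.001137
  k=8: C(12,8)·0.166667^8·0.833333^4 = 0.000142
Total = 0.007912

0.0079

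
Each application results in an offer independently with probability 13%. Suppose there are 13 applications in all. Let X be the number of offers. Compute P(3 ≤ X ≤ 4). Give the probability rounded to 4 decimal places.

X ~ Binomial(13, 0.13); P(3 ≤ X ≤ 4) = Σ C(13,k) p^k (1−p)^(13−k) over k:
  k=3: C(13,3)·0.13^3·0.87^10 = 0.156095
  k=4: C(13,4)·0.13^4·0.87^9 = 0.058311
Total = 0.214406

0.2144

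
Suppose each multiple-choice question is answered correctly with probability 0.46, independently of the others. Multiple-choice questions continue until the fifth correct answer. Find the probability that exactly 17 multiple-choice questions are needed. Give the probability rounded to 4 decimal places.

Y = trial on which the fifth success occurs; negative binomial, r=5, p=0.46.
P(Y=17) = C(16,4) · p^5 · (1−p)^12
= 1820 · 0.020596 · 0.00061479 = 0.023045

0.0230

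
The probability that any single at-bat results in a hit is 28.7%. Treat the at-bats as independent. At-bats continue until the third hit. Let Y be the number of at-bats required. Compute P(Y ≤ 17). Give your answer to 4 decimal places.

Finishing within 17 at-bats ⇔ at least 3 successes in the first 17. With X ~ Binomial(17, 0.287), P(Y ≤ 17) = 1 − P(X ≤ 2).
  k=0: C(17,0)·0.287^0·0.713^17 = 0.003181
  k=1: C(17,1)·0.287^1·0.713^16 = 0.021765
  k=2: C(17,2)·0.287^2·0.713^15 = 0.070088
1 − 0.095034 = 0.904966

0.9050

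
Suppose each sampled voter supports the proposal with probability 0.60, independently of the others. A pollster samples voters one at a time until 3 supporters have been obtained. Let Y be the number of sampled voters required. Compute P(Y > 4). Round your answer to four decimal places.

Needing more than 4 sampled voters ⇔ fewer than 3 successes in the first 4. With X ~ Binomial(4, 0.60), P(Y > 4) = P(X ≤ 2).
  k=0: C(4,0)·0.60^0·0.40^4 = 0.025600
  k=1: C(4,1)·0.60^1·0.40^3 = 0.153600
  k=2: C(4,2)·0.60^2·0.40^2 = 0.345600
P(X ≤ 2) = 0.524800

0.5248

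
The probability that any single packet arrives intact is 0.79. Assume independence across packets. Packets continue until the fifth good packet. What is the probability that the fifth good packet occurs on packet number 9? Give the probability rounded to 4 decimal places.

Y = trial on which the fifth success occurs; negative binomial, r=5, p=0.79.
P(Y=9) = C(8,4) · p^5 · (1−p)^4
= 70 · 0.30771 · 0.0019448 = 0.041890

0.0419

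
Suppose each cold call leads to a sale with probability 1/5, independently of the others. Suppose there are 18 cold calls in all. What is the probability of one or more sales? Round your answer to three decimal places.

0.982

P(at least one) = 1 − P(none) = 1 − (1 − 0.20)^18
= 1 − 0.01801 = 0.98199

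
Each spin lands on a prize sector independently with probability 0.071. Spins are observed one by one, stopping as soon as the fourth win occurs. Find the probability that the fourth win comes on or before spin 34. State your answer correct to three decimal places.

0.219

Finishing within 34 spins ⇔ at least 4 successes in the first 34. With X ~ Binomial(34, 0.071), P(Y ≤ 34) = 1 − P(X ≤ 3).
  k=0: C(34,0)·0.071^0·0.929^34 = 0.08176
  k=1: C(34,1)·0.071^1·0.929^33 = 0.21245
  k=2: C(34,2)·0.071^2·0.929^32 = 0.26791
  k=3: C(34,3)·0.071^3·0.929^31 = 0.21840
1 − 0.78051 = 0.21949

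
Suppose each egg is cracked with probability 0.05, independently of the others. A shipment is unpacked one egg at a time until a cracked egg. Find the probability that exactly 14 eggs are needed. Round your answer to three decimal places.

0.026

Geometric (trials to first success), p = 0.05.
P(Y = 14) = (1−p)^13 · p = 0.51334 · 0.05 = 0.02567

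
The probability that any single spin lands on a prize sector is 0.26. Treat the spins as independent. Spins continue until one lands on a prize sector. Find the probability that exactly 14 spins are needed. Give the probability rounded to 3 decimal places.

0.005

Geometric (trials to first success), p = 0.26.
P(Y = 14) = (1−p)^13 · p = 0.019953 · 0.26 = 0.00519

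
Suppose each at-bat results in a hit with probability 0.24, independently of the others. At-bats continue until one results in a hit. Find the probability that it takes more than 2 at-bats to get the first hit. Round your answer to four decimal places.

0.5776

Y = number of at-bats to the first success; geometric, p = 0.24.
P(Y > 2) = P(first 2 all fail) = (1−p)^2 = 0.577600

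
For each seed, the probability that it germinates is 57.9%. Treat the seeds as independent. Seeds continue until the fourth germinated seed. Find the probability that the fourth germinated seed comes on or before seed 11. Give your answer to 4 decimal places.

0.9595

Finishing within 11 seeds ⇔ at least 4 successes in the first 11. With X ~ Binomial(11, 0.579), P(Y ≤ 11) = 1 − P(X ≤ 3).
  k=0: C(11,0)·0.579^0·0.421^11 = 0.000074
  k=1: C(11,1)·0.579^1·0.421^10 = 0.001114
  k=2: C(11,2)·0.579^2·0.421^9 = 0.007661
  k=3: C(11,3)·0.579^3·0.421^8 = 0.031606
1 − 0.040455 = 0.959545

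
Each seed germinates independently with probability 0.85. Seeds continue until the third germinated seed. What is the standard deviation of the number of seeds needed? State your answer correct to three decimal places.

0.789

Y = total seeds until the third success; negative binomial with r=3, p=0.85.
SD(Y) = √[r(1−p)/p²] = √(0.62284) = 0.78920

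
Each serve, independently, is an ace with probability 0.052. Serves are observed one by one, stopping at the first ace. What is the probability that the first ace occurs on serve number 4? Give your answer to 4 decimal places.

0.0443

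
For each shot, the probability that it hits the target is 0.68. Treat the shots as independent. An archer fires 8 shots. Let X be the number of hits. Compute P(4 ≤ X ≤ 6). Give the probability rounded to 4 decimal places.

X ~ Binomial(8, 0.68); P(4 ≤ X ≤ 6) = Σ C(8,k) p^k (1−p)^(8−k) over k:
  k=4: C(8,4)·0.68^4·0.32^4 = 0.156940
  k=5: C(8,5)·0.68^5·0.32^3 = 0.266798
  k=6: C(8,6)·0.68^6·0.32^2 = 0.283473
Total = 0.707211

0.7072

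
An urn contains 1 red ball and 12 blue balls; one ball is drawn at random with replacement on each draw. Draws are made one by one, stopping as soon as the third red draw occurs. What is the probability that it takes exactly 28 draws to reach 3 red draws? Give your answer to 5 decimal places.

Y = trial on which the third success occurs; negative binomial, r=3, p=0.076923.
P(Y=28) = C(27,2) · p^3 · (1−p)^25
= 351 · 0.00045517 · 0.13519 = 0.0215985

0.02160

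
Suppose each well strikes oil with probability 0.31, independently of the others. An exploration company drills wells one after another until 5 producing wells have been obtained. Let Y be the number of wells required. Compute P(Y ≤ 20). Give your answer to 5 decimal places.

0.79109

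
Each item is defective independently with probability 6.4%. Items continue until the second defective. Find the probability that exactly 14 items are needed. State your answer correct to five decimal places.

0.02408

Y = trial on which the second success occurs; negative binomial, r=2, p=0.064.
P(Y=14) = C(13,1) · p^2 · (1−p)^12
= 13 · 0.004096 · 0.45218 = 0.0240776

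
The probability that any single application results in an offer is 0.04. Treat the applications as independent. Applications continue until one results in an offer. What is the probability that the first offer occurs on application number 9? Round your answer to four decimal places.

0.0289

Geometric (trials to first success), p = 0.04.
P(Y = 9) = (1−p)^8 · p = 0.72139 · 0.04 = 0.028856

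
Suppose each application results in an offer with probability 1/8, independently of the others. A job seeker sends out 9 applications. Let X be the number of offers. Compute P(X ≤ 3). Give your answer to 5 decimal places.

0.98174

X ~ Binomial(9, 0.125); P(X ≤ 3) = Σ C(9,k) p^k (1−p)^(9−k) over k:
  k=0: C(9,0)·0.125^0·0.875^9 = 0.3006578
  k=1: C(9,1)·0.125^1·0.875^8 = 0.3865600
  k=2: C(9,2)·0.125^2·0.875^7 = 0.2208914
  k=3: C(9,3)·0.125^3·0.875^6 = 0.0736305
Total = 0.9817398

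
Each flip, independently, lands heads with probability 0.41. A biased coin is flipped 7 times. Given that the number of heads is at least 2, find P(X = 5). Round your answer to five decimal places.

X ~ Binomial(7, 0.41). Want P(X=5 | X≥2) = P(X=5) / P(X≥2).
P(X=5) = C(7,5)·0.41^5·0.59^2 = 0.0846920
P(X≥2) = 1 − 0.0248865 − 0.1210581 = 0.8540554
Ratio = 0.0846920 / 0.8540554 = 0.0991646

0.09916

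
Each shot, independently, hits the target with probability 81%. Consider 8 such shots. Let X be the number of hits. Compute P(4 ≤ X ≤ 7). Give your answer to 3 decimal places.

0.806

X ~ Binomial(8, 0.81); P(4 ≤ X ≤ 7) = Σ C(8,k) p^k (1−p)^(8−k) over k:
  k=4: C(8,4)·0.81^4·0.19^4 = 0.03927
  k=5: C(8,5)·0.81^5·0.19^3 = 0.13393
  k=6: C(8,6)·0.81^6·0.19^2 = 0.28548
  k=7: C(8,7)·0.81^7·0.19^1 = 0.34773
Total = 0.80641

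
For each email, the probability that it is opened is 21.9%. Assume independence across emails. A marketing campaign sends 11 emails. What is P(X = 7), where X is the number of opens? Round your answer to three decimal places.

X ~ Binomial(n=11, p=0.219).
P(X=7) = C(11,7) · p^7 · (1−p)^4
= 330 · 2.4161e-05 · 0.37205 = 0.00297

0.003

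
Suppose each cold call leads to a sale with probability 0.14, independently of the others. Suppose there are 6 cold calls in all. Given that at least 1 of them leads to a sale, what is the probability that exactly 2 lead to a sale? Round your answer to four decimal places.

0.2701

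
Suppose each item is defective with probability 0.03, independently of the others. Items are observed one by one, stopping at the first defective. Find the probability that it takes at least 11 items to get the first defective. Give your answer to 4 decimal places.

0.7374

Y = number of items to the first success; geometric, p = 0.03.
P(Y > 10) = P(first 10 all fail) = (1−p)^10 = 0.737424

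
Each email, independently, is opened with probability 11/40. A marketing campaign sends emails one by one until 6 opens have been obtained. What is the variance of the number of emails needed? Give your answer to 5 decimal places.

Y = total emails until the sixth success; negative binomial with r=6, p=0.275.
Var(Y) = r(1−p)/p² = 6·0.725 / 0.275² = 57.5206612

57.52066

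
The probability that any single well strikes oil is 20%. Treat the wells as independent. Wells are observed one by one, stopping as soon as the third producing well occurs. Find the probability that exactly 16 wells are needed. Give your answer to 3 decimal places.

0.046

Y = trial on which the third success occurs; negative binomial, r=3, p=0.20.
P(Y=16) = C(15,2) · p^3 · (1−p)^13
= 105 · 0.008 · 0.054976 = 0.04618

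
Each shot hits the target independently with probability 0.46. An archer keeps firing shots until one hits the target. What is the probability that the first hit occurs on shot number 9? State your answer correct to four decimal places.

Geometric (trials to first success), p = 0.46.
P(Y = 9) = (1−p)^8 · p = 0.0072302 · 0.46 = 0.003326

0.0033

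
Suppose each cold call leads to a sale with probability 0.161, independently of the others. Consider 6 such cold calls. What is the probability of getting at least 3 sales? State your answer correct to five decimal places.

0.05695

X ~ Binomial(6, 0.161); P(X ≥ 3) = Σ C(6,k) p^k (1−p)^(6−k) over k:
  k=3: C(6,3)·0.161^3·0.839^3 = 0.0492939
  k=4: C(6,4)·0.161^4·0.839^2 = 0.0070944
  k=5: C(6,5)·0.161^5·0.839^1 = 0.0005446
  k=6: C(6,6)·0.161^6·0.839^0 = 0.0000174
Total = 0.0569504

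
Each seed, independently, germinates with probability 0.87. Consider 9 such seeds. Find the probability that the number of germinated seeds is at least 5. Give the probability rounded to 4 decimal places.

X ~ Binomial(9, 0.87); P(X ≥ 5) = Σ C(9,k) p^k (1−p)^(9−k) over k:
  k=5: C(9,5)·0.87^5·0.13^4 = 0.017937
  k=6: C(9,6)·0.87^6·0.13^3 = 0.080025
  k=7: C(9,7)·0.87^7·0.13^2 = 0.229522
  k=8: C(9,8)·0.87^8·0.13^1 = 0.384008
  k=9: C(9,9)·0.87^9·0.13^0 = 0.285544
Total = 0.997035

0.9970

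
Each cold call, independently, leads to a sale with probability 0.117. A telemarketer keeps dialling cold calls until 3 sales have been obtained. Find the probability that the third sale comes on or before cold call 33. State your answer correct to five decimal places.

0.75883

Finishing within 33 cold calls ⇔ at least 3 successes in the first 33. With X ~ Binomial(33, 0.117), P(Y ≤ 33) = 1 − P(X ≤ 2).
  k=0: C(33,0)·0.117^0·0.883^33 = 0.0164704
  k=1: C(33,1)·0.117^1·0.883^32 = 0.0720182
  k=2: C(33,2)·0.117^2·0.883^31 = 0.1526819
1 − 0.2411704 = 0.7588296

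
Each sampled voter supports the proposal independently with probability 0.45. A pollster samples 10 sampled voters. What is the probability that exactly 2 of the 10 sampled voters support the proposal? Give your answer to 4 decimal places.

0.0763

X ~ Binomial(n=10, p=0.45).
P(X=2) = C(10,2) · p^2 · (1−p)^8
= 45 · 0.2025 · 0.0083734 = 0.076303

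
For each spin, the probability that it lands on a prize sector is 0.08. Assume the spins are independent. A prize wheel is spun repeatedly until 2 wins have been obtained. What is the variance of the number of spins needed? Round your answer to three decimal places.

287.500

Y = total spins until the second success; negative binomial with r=2, p=0.08.
Var(Y) = r(1−p)/p² = 2·0.92 / 0.08² = 287.50000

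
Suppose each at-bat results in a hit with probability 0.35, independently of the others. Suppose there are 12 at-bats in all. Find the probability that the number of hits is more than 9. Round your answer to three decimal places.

0.001

X ~ Binomial(12, 0.35); P(X ≥ 10) = Σ C(12,k) p^k (1−p)^(12−k) over k:
  k=10: C(12,10)·0.35^10·0.65^2 = 0.00077
  k=11: C(12,11)·0.35^11·0.65^1 = 0.00008
  k=12: C(12,12)·0.35^12·0.65^0 = 0.00000
Total = 0.00085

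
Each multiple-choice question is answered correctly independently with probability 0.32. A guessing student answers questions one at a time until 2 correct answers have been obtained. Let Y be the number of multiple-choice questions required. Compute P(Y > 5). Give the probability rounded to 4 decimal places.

0.4875

Needing more than 5 multiple-choice questions ⇔ fewer than 2 successes in the first 5. With X ~ Binomial(5, 0.32), P(Y > 5) = P(X ≤ 1).
  k=0: C(5,0)·0.32^0·0.68^5 = 0.145393
  k=1: C(5,1)·0.32^1·0.68^4 = 0.342102
P(X ≤ 1) = 0.487495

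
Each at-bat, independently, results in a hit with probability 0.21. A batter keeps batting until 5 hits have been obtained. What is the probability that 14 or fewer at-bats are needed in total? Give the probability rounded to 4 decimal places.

0.1523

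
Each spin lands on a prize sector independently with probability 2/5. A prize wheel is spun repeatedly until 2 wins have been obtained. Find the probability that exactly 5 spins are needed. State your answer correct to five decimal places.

0.13824

Y = trial on which the second success occurs; negative binomial, r=2, p=0.40.
P(Y=5) = C(4,1) · p^2 · (1−p)^3
= 4 · 0.16 · 0.216 = 0.1382400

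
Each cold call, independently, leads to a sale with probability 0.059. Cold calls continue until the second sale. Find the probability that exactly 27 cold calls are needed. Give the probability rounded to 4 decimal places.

Y = trial on which the second success occurs; negative binomial, r=2, p=0.059.
P(Y=27) = C(26,1) · p^2 · (1−p)^25
= 26 · 0.003481 · 0.21865 = 0.019789

0.0198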